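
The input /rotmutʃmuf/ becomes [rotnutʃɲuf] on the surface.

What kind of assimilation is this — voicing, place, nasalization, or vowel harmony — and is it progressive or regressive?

place assimilation, progressive

/m/→[n] /m/→[ɲ].
Each target copies a feature from the preceding segment, so the direction is progressive.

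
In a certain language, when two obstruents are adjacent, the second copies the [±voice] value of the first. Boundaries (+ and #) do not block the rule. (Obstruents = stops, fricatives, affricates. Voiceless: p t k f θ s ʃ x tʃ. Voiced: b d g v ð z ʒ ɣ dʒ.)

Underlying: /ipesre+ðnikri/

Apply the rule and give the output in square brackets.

no segment meets the rule's conditions; no change.

[ipesre+ðnikri]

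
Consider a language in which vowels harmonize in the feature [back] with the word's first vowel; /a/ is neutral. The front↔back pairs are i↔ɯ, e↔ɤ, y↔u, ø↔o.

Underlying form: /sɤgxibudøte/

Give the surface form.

/i/ harmonizes with /ɤ/ ([+back]) → [ɯ]
/ø/ harmonizes with /ɤ/ ([+back]) → [o]
/e/ harmonizes with /ɤ/ ([+back]) → [ɤ]

[sɤgxɯbudotɤ]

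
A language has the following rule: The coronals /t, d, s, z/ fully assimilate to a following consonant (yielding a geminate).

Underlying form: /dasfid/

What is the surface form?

/s/ before /f/ → [f] (total assimilation)

[daffid]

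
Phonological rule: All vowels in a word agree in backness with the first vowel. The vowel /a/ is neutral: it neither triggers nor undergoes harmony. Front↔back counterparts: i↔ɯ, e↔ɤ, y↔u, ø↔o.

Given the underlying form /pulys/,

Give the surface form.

[pulus]

/y/ harmonizes with /u/ ([+back]) → [u]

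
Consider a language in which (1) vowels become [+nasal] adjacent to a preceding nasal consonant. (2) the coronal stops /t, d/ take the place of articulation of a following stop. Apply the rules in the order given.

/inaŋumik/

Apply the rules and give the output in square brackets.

[inãŋũmĩk]

Rule 1: /a/ after nasal /n/ → [ã]
Rule 1: /u/ after nasal /ŋ/ → [ũ]
Rule 1: /i/ after nasal /m/ → [ĩ]
After rule 1: inãŋũmĩk
Rule 2: no segment meets the rule's conditions; no change.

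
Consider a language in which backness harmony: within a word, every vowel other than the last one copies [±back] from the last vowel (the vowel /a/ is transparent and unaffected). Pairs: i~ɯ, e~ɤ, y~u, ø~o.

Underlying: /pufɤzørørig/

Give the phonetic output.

/u/ harmonizes with /i/ ([-back]) → [y]
/ɤ/ harmonizes with /i/ ([-back]) → [e]

[pyfezørørig]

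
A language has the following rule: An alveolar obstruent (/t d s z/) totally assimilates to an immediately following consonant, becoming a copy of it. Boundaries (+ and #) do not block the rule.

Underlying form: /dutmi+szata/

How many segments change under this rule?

2

/t/ before /m/ → [m] (total assimilation)
/s/ before /z/ → [z] (total assimilation)
2 segments change.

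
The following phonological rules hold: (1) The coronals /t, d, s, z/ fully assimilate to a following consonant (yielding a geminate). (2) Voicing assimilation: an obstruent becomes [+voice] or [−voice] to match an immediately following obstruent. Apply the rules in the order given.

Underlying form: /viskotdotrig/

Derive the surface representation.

Rule 1: /s/ before /k/ → [k] (total assimilation)
Rule 1: /t/ before /d/ → [d] (total assimilation)
Rule 1: /t/ before /r/ → [r] (total assimilation)
After rule 1: vikkoddorrig
Rule 2: no segment meets the rule's conditions; no change.

[vikkoddorrig]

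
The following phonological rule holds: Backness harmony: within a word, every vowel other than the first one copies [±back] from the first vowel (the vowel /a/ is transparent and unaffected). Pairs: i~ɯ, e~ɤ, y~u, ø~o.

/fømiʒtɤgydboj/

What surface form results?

[fømiʒtegydbøj]

/ɤ/ harmonizes with /ø/ ([-back]) → [e]
/o/ harmonizes with /ø/ ([-back]) → [ø]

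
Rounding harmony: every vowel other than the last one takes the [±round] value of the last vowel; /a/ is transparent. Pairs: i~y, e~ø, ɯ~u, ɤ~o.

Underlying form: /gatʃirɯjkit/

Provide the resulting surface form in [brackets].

[gatʃirɯjkit]

no segment meets the rule's conditions; no change.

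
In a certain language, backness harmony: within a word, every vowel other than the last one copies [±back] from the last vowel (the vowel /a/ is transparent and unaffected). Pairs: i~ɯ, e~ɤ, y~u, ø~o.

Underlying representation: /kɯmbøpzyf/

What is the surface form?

/ɯ/ harmonizes with /y/ ([-back]) → [i]

[kimbøpzyf]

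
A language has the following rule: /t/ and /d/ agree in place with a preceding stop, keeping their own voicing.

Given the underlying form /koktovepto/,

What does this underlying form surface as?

/t/ after /k/ (velar) → [k]
/t/ after /p/ (labial) → [p]

[kokkoveppo]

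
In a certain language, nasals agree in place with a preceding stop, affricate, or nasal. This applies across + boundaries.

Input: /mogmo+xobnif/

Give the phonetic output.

[mogŋo+xobmif]

/m/ after /g/ (velar) → [ŋ]
/n/ after /b/ (labial) → [m]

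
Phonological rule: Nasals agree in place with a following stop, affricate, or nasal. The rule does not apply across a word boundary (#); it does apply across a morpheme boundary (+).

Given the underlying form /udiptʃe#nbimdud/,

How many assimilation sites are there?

/n/ before /b/ (labial) → [m]
/m/ before /d/ (alveolar) → [n]
2 segments change.

2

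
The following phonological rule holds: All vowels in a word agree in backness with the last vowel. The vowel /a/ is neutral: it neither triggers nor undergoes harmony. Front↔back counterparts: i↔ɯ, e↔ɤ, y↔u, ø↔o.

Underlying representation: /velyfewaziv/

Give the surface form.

[velyfewaziv]

no segment meets the rule's conditions; no change.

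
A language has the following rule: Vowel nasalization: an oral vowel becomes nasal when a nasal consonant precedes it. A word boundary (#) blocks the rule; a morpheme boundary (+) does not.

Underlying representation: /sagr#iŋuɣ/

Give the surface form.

/u/ after nasal /ŋ/ → [ũ]

[sagr#iŋũɣ]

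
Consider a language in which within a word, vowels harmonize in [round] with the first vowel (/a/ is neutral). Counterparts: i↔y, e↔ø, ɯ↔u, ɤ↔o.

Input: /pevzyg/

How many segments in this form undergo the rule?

/y/ harmonizes with /e/ ([-round]) → [i]
1 segment changes.

1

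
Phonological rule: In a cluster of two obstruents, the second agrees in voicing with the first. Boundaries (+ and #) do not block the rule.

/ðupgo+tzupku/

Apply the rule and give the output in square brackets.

[ðupko+tsupku]

/g/ after /p/ (voiceless) → [k]
/z/ after /t/ (voiceless) → [s]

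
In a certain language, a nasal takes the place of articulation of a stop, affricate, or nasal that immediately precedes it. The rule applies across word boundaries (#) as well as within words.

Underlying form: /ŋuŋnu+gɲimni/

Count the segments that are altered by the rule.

3

/n/ after /ŋ/ (velar) → [ŋ]
/ɲ/ after /g/ (velar) → [ŋ]
/n/ after /m/ (labial) → [m]
3 segments change.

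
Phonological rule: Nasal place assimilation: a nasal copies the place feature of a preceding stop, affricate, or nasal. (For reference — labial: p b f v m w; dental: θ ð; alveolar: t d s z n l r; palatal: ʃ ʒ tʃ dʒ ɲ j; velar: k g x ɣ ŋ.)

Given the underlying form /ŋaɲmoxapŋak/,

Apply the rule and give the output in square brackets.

[ŋaɲɲoxapmak]

/m/ after /ɲ/ (palatal) → [ɲ]
/ŋ/ after /p/ (labial) → [m]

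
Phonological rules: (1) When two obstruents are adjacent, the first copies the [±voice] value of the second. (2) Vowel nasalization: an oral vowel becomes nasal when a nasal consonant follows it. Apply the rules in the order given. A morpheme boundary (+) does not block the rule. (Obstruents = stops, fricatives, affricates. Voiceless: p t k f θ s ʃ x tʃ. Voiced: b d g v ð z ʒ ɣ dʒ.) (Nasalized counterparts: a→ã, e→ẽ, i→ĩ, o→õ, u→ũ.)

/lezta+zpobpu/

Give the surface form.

[lesta+spoppu]

Rule 1: /z/ before /t/ (voiceless) → [s]
Rule 1: /z/ before /p/ (voiceless) → [s]
Rule 1: /b/ before /p/ (voiceless) → [p]
After rule 1: lesta+spoppu
Rule 2: no segment meets the rule's conditions; no change.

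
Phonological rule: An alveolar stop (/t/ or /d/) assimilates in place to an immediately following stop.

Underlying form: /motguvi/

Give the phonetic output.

/t/ before /g/ (velar) → [k]

[mokguvi]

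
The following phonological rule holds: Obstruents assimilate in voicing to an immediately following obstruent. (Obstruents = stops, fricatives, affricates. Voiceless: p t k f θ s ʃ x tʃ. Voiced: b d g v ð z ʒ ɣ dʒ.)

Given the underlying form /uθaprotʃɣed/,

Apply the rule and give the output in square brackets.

[uθaprodʒɣed]

/tʃ/ before /ɣ/ (voiced) → [dʒ]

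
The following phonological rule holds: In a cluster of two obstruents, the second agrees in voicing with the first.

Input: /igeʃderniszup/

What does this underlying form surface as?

/d/ after /ʃ/ (voiceless) → [t]
/z/ after /s/ (voiceless) → [s]

[igeʃternissup]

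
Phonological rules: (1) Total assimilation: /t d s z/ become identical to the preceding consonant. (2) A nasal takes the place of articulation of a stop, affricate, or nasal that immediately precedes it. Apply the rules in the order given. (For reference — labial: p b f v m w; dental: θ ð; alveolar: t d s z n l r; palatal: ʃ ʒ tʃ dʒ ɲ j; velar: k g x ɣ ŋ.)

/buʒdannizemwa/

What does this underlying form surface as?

Rule 1: /d/ after /ʒ/ → [ʒ] (total assimilation)
After rule 1: buʒʒannizemwa
Rule 2: no segment meets the rule's conditions; no change.

[buʒʒannizemwa]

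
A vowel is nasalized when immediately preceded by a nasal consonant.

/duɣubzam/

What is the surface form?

[duɣubzam]

no segment meets the rule's conditions; no change.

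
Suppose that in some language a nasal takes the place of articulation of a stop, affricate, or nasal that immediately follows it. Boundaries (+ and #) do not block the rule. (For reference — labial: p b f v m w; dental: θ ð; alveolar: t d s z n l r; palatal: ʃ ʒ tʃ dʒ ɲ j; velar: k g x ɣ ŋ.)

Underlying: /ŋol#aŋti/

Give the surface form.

[ŋol#anti]

/ŋ/ before /t/ (alveolar) → [n]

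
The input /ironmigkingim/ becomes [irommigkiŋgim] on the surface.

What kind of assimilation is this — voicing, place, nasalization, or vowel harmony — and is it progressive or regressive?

place assimilation, regressive

/n/→[m] /n/→[ŋ].
Each target copies a feature from the following segment, so the direction is regressive.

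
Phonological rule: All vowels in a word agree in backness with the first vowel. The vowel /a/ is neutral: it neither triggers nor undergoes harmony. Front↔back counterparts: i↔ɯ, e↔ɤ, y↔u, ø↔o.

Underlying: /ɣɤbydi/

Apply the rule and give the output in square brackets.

/y/ harmonizes with /ɤ/ ([+back]) → [u]
/i/ harmonizes with /ɤ/ ([+back]) → [ɯ]

[ɣɤbudɯ]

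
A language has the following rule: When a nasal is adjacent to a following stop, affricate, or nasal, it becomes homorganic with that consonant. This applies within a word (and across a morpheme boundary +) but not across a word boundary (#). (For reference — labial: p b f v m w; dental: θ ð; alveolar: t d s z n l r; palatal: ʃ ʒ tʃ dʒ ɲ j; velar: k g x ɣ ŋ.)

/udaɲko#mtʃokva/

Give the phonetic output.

/ɲ/ before /k/ (velar) → [ŋ]
/m/ before /tʃ/ (palatal) → [ɲ]

[udaŋko#ɲtʃokva]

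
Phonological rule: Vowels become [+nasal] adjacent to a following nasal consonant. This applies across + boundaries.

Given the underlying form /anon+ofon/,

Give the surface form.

/a/ before nasal /n/ → [ã]
/o/ before nasal /n/ → [õ]
/o/ before nasal /n/ → [õ]

[ãnõn+ofõn]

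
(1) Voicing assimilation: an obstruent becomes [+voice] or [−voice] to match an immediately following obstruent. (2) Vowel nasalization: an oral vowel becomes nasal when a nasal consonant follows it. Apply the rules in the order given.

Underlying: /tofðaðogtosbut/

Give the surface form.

Rule 1: /f/ before /ð/ (voiced) → [v]
Rule 1: /g/ before /t/ (voiceless) → [k]
Rule 1: /s/ before /b/ (voiced) → [z]
After rule 1: tovðaðoktozbut
Rule 2: no segment meets the rule's conditions; no change.

[tovðaðoktozbut]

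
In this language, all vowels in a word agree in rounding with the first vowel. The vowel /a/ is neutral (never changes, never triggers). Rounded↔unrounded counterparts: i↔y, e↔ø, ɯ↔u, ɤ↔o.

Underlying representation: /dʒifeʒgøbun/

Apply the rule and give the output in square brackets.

[dʒifeʒgebɯn]

/ø/ harmonizes with /i/ ([-round]) → [e]
/u/ harmonizes with /i/ ([-round]) → [ɯ]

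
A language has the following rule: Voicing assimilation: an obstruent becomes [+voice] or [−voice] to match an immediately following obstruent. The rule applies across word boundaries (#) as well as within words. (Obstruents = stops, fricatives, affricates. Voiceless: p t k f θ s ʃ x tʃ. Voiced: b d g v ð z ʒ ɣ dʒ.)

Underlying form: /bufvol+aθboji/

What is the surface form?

[buvvol+aðboji]

/f/ before /v/ (voiced) → [v]
/θ/ before /b/ (voiced) → [ð]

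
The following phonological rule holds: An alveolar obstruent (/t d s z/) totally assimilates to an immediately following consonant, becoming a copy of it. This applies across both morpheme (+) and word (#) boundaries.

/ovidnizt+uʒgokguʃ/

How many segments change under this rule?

/d/ before /n/ → [n] (total assimilation)
/z/ before /t/ → [t] (total assimilation)
2 segments change.

2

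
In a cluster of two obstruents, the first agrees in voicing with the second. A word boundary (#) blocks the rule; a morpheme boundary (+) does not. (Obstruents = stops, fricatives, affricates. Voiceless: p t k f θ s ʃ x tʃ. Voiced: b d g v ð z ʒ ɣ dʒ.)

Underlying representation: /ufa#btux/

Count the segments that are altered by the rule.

1

/b/ before /t/ (voiceless) → [p]
1 segment changes.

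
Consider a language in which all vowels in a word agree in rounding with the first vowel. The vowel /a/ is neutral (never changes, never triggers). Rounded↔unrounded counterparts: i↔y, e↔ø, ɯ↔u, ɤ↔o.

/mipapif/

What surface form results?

[mipapif]

no segment meets the rule's conditions; no change.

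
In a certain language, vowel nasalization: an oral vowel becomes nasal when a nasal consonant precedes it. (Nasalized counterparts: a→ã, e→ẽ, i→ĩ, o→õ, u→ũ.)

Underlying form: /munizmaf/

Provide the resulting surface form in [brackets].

/u/ after nasal /m/ → [ũ]
/i/ after nasal /n/ → [ĩ]
/a/ after nasal /m/ → [ã]

[mũnĩzmãf]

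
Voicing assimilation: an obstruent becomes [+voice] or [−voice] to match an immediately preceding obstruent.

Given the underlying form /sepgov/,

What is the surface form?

[sepkov]

/g/ after /p/ (voiceless) → [k]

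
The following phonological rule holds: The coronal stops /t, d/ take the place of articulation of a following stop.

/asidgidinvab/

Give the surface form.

[asiggidinvab]

/d/ before /g/ (velar) → [g]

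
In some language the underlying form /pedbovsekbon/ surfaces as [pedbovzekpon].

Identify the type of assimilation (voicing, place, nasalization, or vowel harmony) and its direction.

/s/→[z] /b/→[p].
Each target copies a feature from the preceding segment, so the direction is progressive.

voicing assimilation, progressive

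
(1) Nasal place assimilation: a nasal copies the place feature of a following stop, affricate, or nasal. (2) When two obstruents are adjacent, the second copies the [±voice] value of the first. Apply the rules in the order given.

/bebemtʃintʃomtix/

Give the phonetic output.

[bebeɲtʃiɲtʃontix]

Rule 1: /m/ before /tʃ/ (palatal) → [ɲ]
Rule 1: /n/ before /tʃ/ (palatal) → [ɲ]
Rule 1: /m/ before /t/ (alveolar) → [n]
After rule 1: bebeɲtʃiɲtʃontix
Rule 2: no segment meets the rule's conditions; no change.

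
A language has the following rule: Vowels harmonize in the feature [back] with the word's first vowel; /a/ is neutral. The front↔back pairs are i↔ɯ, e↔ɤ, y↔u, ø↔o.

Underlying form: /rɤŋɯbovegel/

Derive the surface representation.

[rɤŋɯbovɤgɤl]

/e/ harmonizes with /ɤ/ ([+back]) → [ɤ]
/e/ harmonizes with /ɤ/ ([+back]) → [ɤ]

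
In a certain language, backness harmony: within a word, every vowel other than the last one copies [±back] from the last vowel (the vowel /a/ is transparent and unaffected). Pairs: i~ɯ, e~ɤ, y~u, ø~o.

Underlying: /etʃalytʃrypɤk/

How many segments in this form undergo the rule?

3

/e/ harmonizes with /ɤ/ ([+back]) → [ɤ]
/y/ harmonizes with /ɤ/ ([+back]) → [u]
/y/ harmonizes with /ɤ/ ([+back]) → [u]
3 segments change.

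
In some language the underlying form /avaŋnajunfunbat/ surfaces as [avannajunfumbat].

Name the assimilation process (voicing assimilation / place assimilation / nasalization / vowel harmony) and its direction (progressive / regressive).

/ŋ/→[n] /n/→[m].
Each target copies a feature from the following segment, so the direction is regressive.

place assimilation, regressive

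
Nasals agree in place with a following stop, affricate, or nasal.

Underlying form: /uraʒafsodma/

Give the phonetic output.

no segment meets the rule's conditions; no change.

[uraʒafsodma]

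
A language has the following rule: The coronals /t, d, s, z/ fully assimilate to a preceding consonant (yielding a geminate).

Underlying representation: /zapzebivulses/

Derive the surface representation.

[zappebivulles]

/z/ after /p/ → [p] (total assimilation)
/s/ after /l/ → [l] (total assimilation)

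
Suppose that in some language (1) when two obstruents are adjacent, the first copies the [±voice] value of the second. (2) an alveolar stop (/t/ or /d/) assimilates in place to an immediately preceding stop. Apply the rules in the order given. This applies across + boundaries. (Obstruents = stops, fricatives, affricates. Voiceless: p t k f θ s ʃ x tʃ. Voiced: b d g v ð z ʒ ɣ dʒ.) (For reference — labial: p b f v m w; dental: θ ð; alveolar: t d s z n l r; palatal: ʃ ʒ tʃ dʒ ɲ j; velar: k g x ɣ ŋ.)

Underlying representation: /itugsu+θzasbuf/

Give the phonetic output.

Rule 1: /g/ before /s/ (voiceless) → [k]
Rule 1: /θ/ before /z/ (voiced) → [ð]
Rule 1: /s/ before /b/ (voiced) → [z]
After rule 1: ituksu+ðzazbuf
Rule 2: no segment meets the rule's conditions; no change.

[ituksu+ðzazbuf]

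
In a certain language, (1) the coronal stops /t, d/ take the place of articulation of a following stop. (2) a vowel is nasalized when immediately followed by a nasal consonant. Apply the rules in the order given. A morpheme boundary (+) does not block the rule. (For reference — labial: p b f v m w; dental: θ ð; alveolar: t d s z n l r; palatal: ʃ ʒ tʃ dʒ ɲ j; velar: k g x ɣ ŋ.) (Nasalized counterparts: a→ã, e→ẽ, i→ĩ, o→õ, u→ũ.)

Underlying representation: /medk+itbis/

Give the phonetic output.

Rule 1: /d/ before /k/ (velar) → [g]
Rule 1: /t/ before /b/ (labial) → [p]
After rule 1: megk+ipbis
Rule 2: no segment meets the rule's conditions; no change.

[megk+ipbis]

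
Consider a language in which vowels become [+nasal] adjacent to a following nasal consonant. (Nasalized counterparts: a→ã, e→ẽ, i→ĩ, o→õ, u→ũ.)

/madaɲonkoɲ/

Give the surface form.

[madãɲõnkõɲ]

/a/ before nasal /ɲ/ → [ã]
/o/ before nasal /n/ → [õ]
/o/ before nasal /ɲ/ → [õ]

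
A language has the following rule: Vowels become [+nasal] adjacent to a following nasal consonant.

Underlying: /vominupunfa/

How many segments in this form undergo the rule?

/o/ before nasal /m/ → [õ]
/i/ before nasal /n/ → [ĩ]
/u/ before nasal /n/ → [ũ]
3 segments change.

3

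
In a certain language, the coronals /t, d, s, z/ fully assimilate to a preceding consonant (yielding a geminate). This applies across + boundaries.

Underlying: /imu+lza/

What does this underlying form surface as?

[imu+lla]

/z/ after /l/ → [l] (total assimilation)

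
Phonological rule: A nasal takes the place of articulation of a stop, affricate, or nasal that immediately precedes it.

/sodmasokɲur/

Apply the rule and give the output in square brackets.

/m/ after /d/ (alveolar) → [n]
/ɲ/ after /k/ (velar) → [ŋ]

[sodnasokŋur]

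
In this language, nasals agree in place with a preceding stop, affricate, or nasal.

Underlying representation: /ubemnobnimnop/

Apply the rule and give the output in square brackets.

[ubemmobmimmop]

/n/ after /m/ (labial) → [m]
/n/ after /b/ (labial) → [m]
/n/ after /m/ (labial) → [m]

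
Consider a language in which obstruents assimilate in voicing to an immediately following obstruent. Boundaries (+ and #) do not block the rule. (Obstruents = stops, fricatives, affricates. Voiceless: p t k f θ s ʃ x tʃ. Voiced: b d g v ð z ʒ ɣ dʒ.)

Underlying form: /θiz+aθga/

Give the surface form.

[θiz+aðga]

/θ/ before /g/ (voiced) → [ð]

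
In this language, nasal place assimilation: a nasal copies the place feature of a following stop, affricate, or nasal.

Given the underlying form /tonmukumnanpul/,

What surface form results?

[tommukunnampul]

/n/ before /m/ (labial) → [m]
/m/ before /n/ (alveolar) → [n]
/n/ before /p/ (labial) → [m]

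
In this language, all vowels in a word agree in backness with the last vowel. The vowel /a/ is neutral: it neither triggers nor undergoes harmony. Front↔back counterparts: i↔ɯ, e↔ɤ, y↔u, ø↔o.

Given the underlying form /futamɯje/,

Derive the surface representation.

/u/ harmonizes with /e/ ([-back]) → [y]
/ɯ/ harmonizes with /e/ ([-back]) → [i]

[fytamije]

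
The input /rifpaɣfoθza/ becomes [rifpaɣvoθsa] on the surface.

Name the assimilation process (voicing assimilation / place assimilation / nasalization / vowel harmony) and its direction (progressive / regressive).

/f/→[v] /z/→[s].
Each target copies a feature from the preceding segment, so the direction is progressive.

voicing assimilation, progressive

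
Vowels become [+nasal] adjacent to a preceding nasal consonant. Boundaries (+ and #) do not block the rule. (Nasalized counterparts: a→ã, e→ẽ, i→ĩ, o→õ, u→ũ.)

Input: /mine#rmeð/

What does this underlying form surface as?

[mĩnẽ#rmẽð]

/i/ after nasal /m/ → [ĩ]
/e/ after nasal /n/ → [ẽ]
/e/ after nasal /m/ → [ẽ]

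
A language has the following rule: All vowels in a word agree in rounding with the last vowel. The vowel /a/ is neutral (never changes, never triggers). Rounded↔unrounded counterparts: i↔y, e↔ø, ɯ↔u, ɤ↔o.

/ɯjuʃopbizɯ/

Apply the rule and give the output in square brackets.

/u/ harmonizes with /ɯ/ ([-round]) → [ɯ]
/o/ harmonizes with /ɯ/ ([-round]) → [ɤ]

[ɯjɯʃɤpbizɯ]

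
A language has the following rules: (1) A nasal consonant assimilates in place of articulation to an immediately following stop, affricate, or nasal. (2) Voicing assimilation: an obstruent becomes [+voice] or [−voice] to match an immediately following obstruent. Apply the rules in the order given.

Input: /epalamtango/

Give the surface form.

Rule 1: /m/ before /t/ (alveolar) → [n]
Rule 1: /n/ before /g/ (velar) → [ŋ]
After rule 1: epalantaŋgo
Rule 2: no segment meets the rule's conditions; no change.

[epalantaŋgo]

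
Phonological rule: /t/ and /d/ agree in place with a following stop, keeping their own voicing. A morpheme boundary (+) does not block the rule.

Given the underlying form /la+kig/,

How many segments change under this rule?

No segment meets the rule's conditions.

0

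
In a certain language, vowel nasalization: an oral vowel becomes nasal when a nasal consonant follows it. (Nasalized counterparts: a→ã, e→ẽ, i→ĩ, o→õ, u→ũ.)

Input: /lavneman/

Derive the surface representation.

/e/ before nasal /m/ → [ẽ]
/a/ before nasal /n/ → [ã]

[lavnẽmãn]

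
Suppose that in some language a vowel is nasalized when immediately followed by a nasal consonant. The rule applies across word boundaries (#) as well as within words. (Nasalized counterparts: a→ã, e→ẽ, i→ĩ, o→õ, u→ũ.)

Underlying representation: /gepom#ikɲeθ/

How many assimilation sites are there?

/o/ before nasal /m/ → [õ]
1 segment changes.

1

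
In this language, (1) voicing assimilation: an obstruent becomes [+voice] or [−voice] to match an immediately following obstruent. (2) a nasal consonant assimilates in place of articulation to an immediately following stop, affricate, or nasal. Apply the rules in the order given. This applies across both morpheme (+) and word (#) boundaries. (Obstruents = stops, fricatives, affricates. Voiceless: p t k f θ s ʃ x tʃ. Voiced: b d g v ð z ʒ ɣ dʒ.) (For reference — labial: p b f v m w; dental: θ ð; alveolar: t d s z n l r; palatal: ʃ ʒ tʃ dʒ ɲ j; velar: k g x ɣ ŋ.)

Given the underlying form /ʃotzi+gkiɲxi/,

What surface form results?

Rule 1: /t/ before /z/ (voiced) → [d]
Rule 1: /g/ before /k/ (voiceless) → [k]
After rule 1: ʃodzi+kkiɲxi
Rule 2: no segment meets the rule's conditions; no change.

[ʃodzi+kkiɲxi]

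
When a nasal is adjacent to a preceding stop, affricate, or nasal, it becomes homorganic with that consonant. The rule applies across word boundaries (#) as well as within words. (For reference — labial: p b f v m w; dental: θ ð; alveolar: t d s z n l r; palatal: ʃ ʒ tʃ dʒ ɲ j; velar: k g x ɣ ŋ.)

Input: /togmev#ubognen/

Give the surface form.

/m/ after /g/ (velar) → [ŋ]
/n/ after /g/ (velar) → [ŋ]

[togŋev#ubogŋen]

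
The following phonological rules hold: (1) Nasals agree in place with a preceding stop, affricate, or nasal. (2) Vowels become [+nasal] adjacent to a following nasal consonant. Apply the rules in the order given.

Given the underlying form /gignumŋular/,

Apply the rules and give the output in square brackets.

Rule 1: /n/ after /g/ (velar) → [ŋ]
Rule 1: /ŋ/ after /m/ (labial) → [m]
After rule 1: gigŋummular
Rule 2: /u/ before nasal /m/ → [ũ]

[gigŋũmmular]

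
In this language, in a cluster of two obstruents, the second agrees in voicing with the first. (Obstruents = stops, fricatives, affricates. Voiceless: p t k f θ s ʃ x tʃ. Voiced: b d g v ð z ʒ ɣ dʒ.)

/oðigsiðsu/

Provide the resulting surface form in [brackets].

[oðigziðzu]

/s/ after /g/ (voiced) → [z]
/s/ after /ð/ (voiced) → [z]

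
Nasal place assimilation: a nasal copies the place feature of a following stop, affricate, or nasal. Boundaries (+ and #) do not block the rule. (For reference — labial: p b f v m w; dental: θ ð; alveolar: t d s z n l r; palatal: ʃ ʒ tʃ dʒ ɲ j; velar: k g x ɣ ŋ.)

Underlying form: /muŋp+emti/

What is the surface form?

/ŋ/ before /p/ (labial) → [m]
/m/ before /t/ (alveolar) → [n]

[mump+enti]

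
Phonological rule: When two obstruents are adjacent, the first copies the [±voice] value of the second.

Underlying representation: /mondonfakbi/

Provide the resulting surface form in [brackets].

[mondonfagbi]

/k/ before /b/ (voiced) → [g]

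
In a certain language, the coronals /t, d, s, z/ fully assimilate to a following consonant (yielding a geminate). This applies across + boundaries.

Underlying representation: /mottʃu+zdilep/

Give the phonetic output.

/t/ before /tʃ/ → [tʃ] (total assimilation)
/z/ before /d/ → [d] (total assimilation)

[motʃtʃu+ddilep]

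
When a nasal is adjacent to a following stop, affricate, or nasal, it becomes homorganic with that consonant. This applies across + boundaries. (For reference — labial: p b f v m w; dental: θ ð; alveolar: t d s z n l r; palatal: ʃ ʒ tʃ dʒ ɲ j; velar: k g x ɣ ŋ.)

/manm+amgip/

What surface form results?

[mamm+aŋgip]

/n/ before /m/ (labial) → [m]
/m/ before /g/ (velar) → [ŋ]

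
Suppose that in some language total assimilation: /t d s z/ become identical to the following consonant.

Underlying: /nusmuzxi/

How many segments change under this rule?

/s/ before /m/ → [m] (total assimilation)
/z/ before /x/ → [x] (total assimilation)
2 segments change.

2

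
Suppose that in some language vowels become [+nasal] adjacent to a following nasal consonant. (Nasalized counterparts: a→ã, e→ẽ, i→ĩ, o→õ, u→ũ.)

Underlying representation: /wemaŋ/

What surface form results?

[wẽmãŋ]

/e/ before nasal /m/ → [ẽ]
/a/ before nasal /ŋ/ → [ã]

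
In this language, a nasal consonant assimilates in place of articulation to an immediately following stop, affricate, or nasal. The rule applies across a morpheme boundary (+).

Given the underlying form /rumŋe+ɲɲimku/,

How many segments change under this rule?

2

/m/ before /ŋ/ (velar) → [ŋ]
/m/ before /k/ (velar) → [ŋ]
2 segments change.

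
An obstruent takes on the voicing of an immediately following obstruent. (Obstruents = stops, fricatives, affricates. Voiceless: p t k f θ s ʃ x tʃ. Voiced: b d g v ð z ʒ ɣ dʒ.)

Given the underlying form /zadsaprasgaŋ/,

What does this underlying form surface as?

/d/ before /s/ (voiceless) → [t]
/s/ before /g/ (voiced) → [z]

[zatsaprazgaŋ]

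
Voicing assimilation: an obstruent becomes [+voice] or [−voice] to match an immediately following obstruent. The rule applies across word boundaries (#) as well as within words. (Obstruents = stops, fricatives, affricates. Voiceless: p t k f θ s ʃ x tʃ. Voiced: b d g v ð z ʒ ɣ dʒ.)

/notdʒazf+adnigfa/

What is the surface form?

/t/ before /dʒ/ (voiced) → [d]
/z/ before /f/ (voiceless) → [s]
/g/ before /f/ (voiceless) → [k]

[noddʒasf+adnikfa]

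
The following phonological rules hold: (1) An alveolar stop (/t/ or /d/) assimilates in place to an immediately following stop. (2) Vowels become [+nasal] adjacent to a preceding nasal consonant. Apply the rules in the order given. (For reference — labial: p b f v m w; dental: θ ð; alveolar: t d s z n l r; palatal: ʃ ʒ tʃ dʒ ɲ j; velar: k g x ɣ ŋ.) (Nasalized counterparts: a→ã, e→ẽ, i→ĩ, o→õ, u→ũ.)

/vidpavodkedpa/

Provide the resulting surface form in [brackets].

Rule 1: /d/ before /p/ (labial) → [b]
Rule 1: /d/ before /k/ (velar) → [g]
Rule 1: /d/ before /p/ (labial) → [b]
After rule 1: vibpavogkebpa
Rule 2: no segment meets the rule's conditions; no change.

[vibpavogkebpa]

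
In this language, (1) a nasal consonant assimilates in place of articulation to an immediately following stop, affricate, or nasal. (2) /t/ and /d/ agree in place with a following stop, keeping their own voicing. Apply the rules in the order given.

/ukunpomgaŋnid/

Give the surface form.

[ukumpoŋgannid]

Rule 1: /n/ before /p/ (labial) → [m]
Rule 1: /m/ before /g/ (velar) → [ŋ]
Rule 1: /ŋ/ before /n/ (alveolar) → [n]
After rule 1: ukumpoŋgannid
Rule 2: no segment meets the rule's conditions; no change.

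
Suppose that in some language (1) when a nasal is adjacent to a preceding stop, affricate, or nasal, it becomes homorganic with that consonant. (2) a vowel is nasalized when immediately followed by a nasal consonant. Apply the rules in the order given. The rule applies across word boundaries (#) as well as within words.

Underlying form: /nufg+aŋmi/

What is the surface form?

[nufg+ãŋŋi]

Rule 1: /m/ after /ŋ/ (velar) → [ŋ]
After rule 1: nufg+aŋŋi
Rule 2: /a/ before nasal /ŋ/ → [ã]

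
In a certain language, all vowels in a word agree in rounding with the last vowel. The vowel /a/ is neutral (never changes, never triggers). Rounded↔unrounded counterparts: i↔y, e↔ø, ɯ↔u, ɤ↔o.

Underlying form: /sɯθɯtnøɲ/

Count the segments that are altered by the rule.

/ɯ/ harmonizes with /ø/ ([+round]) → [u]
/ɯ/ harmonizes with /ø/ ([+round]) → [u]
2 segments change.

2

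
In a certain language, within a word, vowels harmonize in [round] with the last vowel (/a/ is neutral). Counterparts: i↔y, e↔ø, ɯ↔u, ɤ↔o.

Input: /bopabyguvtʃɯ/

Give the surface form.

[bɤpabigɯvtʃɯ]

/o/ harmonizes with /ɯ/ ([-round]) → [ɤ]
/y/ harmonizes with /ɯ/ ([-round]) → [i]
/u/ harmonizes with /ɯ/ ([-round]) → [ɯ]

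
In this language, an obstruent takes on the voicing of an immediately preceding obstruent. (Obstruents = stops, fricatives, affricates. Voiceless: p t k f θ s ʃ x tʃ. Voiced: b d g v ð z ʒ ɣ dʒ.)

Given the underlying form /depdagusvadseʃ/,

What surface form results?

[deptagusfadzeʃ]

/d/ after /p/ (voiceless) → [t]
/v/ after /s/ (voiceless) → [f]
/s/ after /d/ (voiced) → [z]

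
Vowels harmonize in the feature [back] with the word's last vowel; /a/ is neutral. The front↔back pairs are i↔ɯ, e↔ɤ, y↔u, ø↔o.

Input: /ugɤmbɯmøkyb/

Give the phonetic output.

[ygembimøkyb]

/u/ harmonizes with /y/ ([-back]) → [y]
/ɤ/ harmonizes with /y/ ([-back]) → [e]
/ɯ/ harmonizes with /y/ ([-back]) → [i]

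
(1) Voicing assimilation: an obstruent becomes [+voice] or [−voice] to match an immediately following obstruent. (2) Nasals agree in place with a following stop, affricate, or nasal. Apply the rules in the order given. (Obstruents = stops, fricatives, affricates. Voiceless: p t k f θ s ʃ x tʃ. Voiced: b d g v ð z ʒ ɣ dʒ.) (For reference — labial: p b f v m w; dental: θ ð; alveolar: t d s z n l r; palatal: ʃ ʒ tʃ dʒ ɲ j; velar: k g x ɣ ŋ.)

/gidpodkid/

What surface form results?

[gitpotkid]

Rule 1: /d/ before /p/ (voiceless) → [t]
Rule 1: /d/ before /k/ (voiceless) → [t]
After rule 1: gitpotkid
Rule 2: no segment meets the rule's conditions; no change.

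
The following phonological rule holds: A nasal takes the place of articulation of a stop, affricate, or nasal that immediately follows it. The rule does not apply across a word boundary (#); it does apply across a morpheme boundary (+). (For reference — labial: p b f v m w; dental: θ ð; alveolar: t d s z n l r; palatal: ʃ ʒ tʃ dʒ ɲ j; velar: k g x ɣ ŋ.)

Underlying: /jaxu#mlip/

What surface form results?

[jaxu#mlip]

no segment meets the rule's conditions; no change.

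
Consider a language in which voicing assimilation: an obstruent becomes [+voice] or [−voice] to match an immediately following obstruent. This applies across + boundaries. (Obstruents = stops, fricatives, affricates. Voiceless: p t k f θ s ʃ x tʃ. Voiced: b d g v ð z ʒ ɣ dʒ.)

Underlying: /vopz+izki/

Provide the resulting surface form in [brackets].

[vobz+iski]

/p/ before /z/ (voiced) → [b]
/z/ before /k/ (voiceless) → [s]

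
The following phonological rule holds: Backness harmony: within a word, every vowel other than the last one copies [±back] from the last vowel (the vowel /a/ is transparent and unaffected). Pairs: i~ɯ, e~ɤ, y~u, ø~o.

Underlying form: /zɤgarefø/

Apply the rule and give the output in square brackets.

/ɤ/ harmonizes with /ø/ ([-back]) → [e]

[zegarefø]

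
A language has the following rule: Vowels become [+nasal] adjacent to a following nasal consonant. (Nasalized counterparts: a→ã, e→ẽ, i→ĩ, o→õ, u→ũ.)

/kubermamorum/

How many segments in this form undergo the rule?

2

/a/ before nasal /m/ → [ã]
/u/ before nasal /m/ → [ũ]
2 segments change.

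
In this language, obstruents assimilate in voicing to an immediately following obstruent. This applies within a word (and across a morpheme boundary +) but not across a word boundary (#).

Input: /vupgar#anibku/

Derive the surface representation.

/p/ before /g/ (voiced) → [b]
/b/ before /k/ (voiceless) → [p]

[vubgar#anipku]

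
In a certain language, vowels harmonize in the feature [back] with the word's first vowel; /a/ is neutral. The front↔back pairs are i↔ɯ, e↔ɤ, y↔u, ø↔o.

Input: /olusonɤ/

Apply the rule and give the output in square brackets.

[olusonɤ]

no segment meets the rule's conditions; no change.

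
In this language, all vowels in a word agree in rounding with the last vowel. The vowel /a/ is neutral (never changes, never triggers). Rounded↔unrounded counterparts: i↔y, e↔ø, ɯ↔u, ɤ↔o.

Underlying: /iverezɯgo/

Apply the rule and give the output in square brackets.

[yvørøzugo]

/i/ harmonizes with /o/ ([+round]) → [y]
/e/ harmonizes with /o/ ([+round]) → [ø]
/e/ harmonizes with /o/ ([+round]) → [ø]
/ɯ/ harmonizes with /o/ ([+round]) → [u]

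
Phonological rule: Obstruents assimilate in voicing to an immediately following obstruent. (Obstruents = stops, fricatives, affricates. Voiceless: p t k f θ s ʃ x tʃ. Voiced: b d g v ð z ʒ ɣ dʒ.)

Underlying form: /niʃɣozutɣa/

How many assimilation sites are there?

2

/ʃ/ before /ɣ/ (voiced) → [ʒ]
/t/ before /ɣ/ (voiced) → [d]
2 segments change.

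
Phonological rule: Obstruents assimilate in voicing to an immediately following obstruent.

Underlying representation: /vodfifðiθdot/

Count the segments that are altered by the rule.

3

/d/ before /f/ (voiceless) → [t]
/f/ before /ð/ (voiced) → [v]
/θ/ before /d/ (voiced) → [ð]
3 segments change.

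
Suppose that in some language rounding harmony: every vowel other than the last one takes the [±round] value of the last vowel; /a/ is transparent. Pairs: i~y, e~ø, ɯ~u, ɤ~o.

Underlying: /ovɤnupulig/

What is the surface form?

[ɤvɤnɯpɯlig]

/o/ harmonizes with /i/ ([-round]) → [ɤ]
/u/ harmonizes with /i/ ([-round]) → [ɯ]
/u/ harmonizes with /i/ ([-round]) → [ɯ]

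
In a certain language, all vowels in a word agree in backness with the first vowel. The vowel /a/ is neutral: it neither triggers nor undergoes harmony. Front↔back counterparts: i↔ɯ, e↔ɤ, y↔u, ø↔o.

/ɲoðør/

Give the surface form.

[ɲoðor]

/ø/ harmonizes with /o/ ([+back]) → [o]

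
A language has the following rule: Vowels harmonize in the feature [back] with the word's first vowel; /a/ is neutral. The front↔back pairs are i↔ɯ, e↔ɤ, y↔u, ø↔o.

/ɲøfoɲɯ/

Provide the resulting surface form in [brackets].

/o/ harmonizes with /ø/ ([-back]) → [ø]
/ɯ/ harmonizes with /ø/ ([-back]) → [i]

[ɲøføɲi]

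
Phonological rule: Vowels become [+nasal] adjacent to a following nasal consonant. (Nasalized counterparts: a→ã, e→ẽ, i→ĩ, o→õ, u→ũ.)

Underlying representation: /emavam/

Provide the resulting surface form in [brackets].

[ẽmavãm]

/e/ before nasal /m/ → [ẽ]
/a/ before nasal /m/ → [ã]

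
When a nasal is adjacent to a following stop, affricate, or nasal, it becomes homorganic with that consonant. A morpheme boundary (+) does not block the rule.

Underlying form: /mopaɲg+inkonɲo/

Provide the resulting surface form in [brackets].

[mopaŋg+iŋkoɲɲo]

/ɲ/ before /g/ (velar) → [ŋ]
/n/ before /k/ (velar) → [ŋ]
/n/ before /ɲ/ (palatal) → [ɲ]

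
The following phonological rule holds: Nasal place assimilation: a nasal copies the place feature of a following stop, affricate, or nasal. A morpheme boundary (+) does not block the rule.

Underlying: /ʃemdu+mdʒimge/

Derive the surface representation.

/m/ before /d/ (alveolar) → [n]
/m/ before /dʒ/ (palatal) → [ɲ]
/m/ before /g/ (velar) → [ŋ]

[ʃendu+ɲdʒiŋge]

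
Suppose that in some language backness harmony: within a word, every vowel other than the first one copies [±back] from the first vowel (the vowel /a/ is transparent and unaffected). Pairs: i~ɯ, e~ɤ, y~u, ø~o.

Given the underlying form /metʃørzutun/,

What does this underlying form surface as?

[metʃørzytyn]

/u/ harmonizes with /e/ ([-back]) → [y]
/u/ harmonizes with /e/ ([-back]) → [y]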